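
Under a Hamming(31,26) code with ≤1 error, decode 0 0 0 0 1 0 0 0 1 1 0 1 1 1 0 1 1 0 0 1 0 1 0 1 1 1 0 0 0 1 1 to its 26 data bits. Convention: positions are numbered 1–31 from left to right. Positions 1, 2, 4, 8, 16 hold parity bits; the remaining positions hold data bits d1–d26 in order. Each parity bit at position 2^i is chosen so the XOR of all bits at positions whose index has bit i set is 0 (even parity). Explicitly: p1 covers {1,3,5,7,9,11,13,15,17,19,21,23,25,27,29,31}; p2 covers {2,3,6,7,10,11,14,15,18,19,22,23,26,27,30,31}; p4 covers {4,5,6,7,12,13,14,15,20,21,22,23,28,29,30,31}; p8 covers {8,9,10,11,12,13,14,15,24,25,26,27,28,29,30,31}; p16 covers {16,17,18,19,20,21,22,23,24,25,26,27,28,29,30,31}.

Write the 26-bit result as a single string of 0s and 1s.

s1 (pos 1,3,5,7,9,11,13,15,17,19,21,23,25,27,29,31): 0⊕0⊕1⊕0⊕1⊕0⊕1⊕0⊕1⊕0⊕0⊕0⊕1⊕0⊕0⊕1 = 0
s2 (pos 2,3,6,7,10,11,14,15,18,19,22,23,26,27,30,31): 0⊕0⊕0⊕0⊕1⊕0⊕1⊕0⊕0⊕0⊕1⊕0⊕1⊕0⊕1⊕1 = 0
s4 (pos 4,5,6,7,12,13,14,15,20,21,22,23,28,29,30,31): 0⊕1⊕0⊕0⊕1⊕1⊕1⊕0⊕1⊕0⊕1⊕0⊕0⊕0⊕1⊕1 = 0
s8 (pos 8,9,10,11,12,13,14,15,24,25,26,27,28,29,30,31): 0⊕1⊕1⊕0⊕1⊕1⊕1⊕0⊕1⊕1⊕1⊕0⊕0⊕0⊕1⊕1 = 0
s16 (pos 16,17,18,19,20,21,22,23,24,25,26,27,28,29,30,31): 1⊕1⊕0⊕0⊕1⊕0⊕1⊕0⊕1⊕1⊕1⊕0⊕0⊕0⊕1⊕1 = 1
Syndrome s16…s1 = 10000 → error at position 16.
Flip position 16: 0000100011011101100101011100011 → 0000100011011100100101011100011
Read data bits from positions 3,5,6,7,9,10,11,12,13,14,15,17,18,19,20,21,22,23,24,25,26,27,28,29,30,31: 01001101110100101011100011

01001101110100101011100011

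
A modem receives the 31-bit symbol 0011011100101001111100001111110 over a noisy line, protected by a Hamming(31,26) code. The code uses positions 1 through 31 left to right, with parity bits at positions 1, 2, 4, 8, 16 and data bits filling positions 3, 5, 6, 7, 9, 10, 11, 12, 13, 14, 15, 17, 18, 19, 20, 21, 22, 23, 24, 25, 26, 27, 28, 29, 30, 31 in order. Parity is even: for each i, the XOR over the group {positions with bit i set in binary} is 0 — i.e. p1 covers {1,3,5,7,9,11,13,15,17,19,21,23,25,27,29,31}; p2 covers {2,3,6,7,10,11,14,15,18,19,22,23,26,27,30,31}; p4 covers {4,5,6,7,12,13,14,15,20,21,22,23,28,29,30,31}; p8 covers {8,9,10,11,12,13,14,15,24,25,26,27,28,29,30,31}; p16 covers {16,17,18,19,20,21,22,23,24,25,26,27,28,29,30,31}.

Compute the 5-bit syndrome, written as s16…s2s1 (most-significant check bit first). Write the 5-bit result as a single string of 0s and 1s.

s1 (pos 1,3,5,7,9,11,13,15,17,19,21,23,25,27,29,31): 0⊕1⊕0⊕1⊕0⊕1⊕1⊕0⊕1⊕1⊕0⊕0⊕1⊕1⊕1⊕0 = 1
s2 (pos 2,3,6,7,10,11,14,15,18,19,22,23,26,27,30,31): 0⊕1⊕1⊕1⊕0⊕1⊕0⊕0⊕1⊕1⊕0⊕0⊕1⊕1⊕1⊕0 = 1
s4 (pos 4,5,6,7,12,13,14,15,20,21,22,23,28,29,30,31): 1⊕0⊕1⊕1⊕0⊕1⊕0⊕0⊕1⊕0⊕0⊕0⊕1⊕1⊕1⊕0 = 0
s8 (pos 8,9,10,11,12,13,14,15,24,25,26,27,28,29,30,31): 1⊕0⊕0⊕1⊕0⊕1⊕0⊕0⊕0⊕1⊕1⊕1⊕1⊕1⊕1⊕0 = 1
s16 (pos 16,17,18,19,20,21,22,23,24,25,26,27,28,29,30,31): 1⊕1⊕1⊕1⊕1⊕0⊕0⊕0⊕0⊕1⊕1⊕1⊕1⊕1⊕1⊕0 = 1
Syndrome s16…s1 = 11011 → error at position 27.

11011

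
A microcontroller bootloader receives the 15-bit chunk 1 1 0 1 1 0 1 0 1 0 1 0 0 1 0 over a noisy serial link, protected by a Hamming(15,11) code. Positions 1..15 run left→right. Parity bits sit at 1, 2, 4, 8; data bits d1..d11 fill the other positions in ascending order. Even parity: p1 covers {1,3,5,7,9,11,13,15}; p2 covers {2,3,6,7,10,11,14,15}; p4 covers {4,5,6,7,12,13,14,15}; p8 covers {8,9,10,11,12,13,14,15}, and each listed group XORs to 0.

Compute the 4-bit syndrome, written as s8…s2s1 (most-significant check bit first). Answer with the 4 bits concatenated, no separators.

1001

s1 (pos 1,3,5,7,9,11,13,15): 1⊕0⊕1⊕1⊕1⊕1⊕0⊕0 = 1
s2 (pos 2,3,6,7,10,11,14,15): 1⊕0⊕0⊕1⊕0⊕1⊕1⊕0 = 0
s4 (pos 4,5,6,7,12,13,14,15): 1⊕1⊕0⊕1⊕0⊕0⊕1⊕0 = 0
s8 (pos 8,9,10,11,12,13,14,15): 0⊕1⊕0⊕1⊕0⊕0⊕1⊕0 = 1
Syndrome s8…s1 = 1001 → error at position 9.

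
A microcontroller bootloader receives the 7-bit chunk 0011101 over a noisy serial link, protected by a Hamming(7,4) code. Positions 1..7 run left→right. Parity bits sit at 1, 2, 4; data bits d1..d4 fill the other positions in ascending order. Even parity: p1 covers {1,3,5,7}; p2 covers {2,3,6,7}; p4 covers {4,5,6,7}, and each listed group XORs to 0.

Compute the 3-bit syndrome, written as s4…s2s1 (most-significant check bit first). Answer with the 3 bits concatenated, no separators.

101

s1 (pos 1,3,5,7): 0⊕1⊕1⊕1 = 1
s2 (pos 2,3,6,7): 0⊕1⊕0⊕1 = 0
s4 (pos 4,5,6,7): 1⊕1⊕0⊕1 = 1
Syndrome s4…s1 = 101 → error at position 5.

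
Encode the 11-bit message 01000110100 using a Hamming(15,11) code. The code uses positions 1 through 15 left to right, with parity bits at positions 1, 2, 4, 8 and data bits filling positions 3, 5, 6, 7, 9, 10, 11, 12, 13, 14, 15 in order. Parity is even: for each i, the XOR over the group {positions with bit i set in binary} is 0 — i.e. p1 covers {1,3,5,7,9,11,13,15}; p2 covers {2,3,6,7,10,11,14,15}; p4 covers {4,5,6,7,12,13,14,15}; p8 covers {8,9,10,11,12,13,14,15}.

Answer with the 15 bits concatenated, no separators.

100010010110100

Place data at non-parity positions: p1 p2 0 p4 1 0 0 p8 0 1 1 0 1 0 0
p1 (pos 1,3,5,7,9,11,13,15): XOR of data positions = 0⊕1⊕0⊕0⊕1⊕1⊕0 = 1
p2 (pos 2,3,6,7,10,11,14,15): XOR of data positions = 0⊕0⊕0⊕1⊕1⊕0⊕0 = 0
p4 (pos 4,5,6,7,12,13,14,15): XOR of data positions = 1⊕0⊕0⊕0⊕1⊕0⊕0 = 0
p8 (pos 8,9,10,11,12,13,14,15): XOR of data positions = 0⊕1⊕1⊕0⊕1⊕0⊕0 = 1
Codeword: 100010010110100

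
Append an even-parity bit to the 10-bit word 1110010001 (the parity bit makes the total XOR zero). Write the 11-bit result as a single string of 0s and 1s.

XOR of the 10 data bits: 1⊕1⊕1⊕0⊕0⊕1⊕0⊕0⊕0⊕1 = 1
Parity bit = 1 (so all 11 bits XOR to 0).

11100100011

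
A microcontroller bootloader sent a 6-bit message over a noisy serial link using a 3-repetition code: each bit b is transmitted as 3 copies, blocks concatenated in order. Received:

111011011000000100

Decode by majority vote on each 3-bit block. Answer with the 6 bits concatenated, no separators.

111000

Block 1 (111): 3 ones → 1
Block 2 (011): 2 ones → 1
Block 3 (011): 2 ones → 1
Block 4 (000): 0 ones → 0
Block 5 (000): 0 ones → 0
Block 6 (100): 1 one → 0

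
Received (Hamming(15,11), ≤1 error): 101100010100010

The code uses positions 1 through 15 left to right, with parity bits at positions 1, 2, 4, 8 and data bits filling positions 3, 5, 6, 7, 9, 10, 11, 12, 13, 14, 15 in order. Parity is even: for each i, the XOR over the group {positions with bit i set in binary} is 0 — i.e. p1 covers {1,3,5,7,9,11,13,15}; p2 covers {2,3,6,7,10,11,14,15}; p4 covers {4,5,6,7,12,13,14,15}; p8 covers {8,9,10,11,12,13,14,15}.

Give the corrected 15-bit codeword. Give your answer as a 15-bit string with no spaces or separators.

101100010000010

s1 (pos 1,3,5,7,9,11,13,15): 1⊕1⊕0⊕0⊕0⊕0⊕0⊕0 = 0
s2 (pos 2,3,6,7,10,11,14,15): 0⊕1⊕0⊕0⊕1⊕0⊕1⊕0 = 1
s4 (pos 4,5,6,7,12,13,14,15): 1⊕0⊕0⊕0⊕0⊕0⊕1⊕0 = 0
s8 (pos 8,9,10,11,12,13,14,15): 1⊕0⊕1⊕0⊕0⊕0⊕1⊕0 = 1
Syndrome s8…s1 = 1010 → error at position 10.
Flip position 10: 101100010100010 → 101100010000010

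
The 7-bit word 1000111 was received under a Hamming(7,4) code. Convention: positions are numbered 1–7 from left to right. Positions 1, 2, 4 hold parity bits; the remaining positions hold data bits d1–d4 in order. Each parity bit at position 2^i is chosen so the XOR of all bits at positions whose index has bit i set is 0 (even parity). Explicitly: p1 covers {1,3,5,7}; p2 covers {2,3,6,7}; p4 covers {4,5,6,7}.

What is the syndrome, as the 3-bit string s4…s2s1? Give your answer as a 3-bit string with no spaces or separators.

s1 (pos 1,3,5,7): 1⊕0⊕1⊕1 = 1
s2 (pos 2,3,6,7): 0⊕0⊕1⊕1 = 0
s4 (pos 4,5,6,7): 0⊕1⊕1⊕1 = 1
Syndrome s4…s1 = 101 → error at position 5.

101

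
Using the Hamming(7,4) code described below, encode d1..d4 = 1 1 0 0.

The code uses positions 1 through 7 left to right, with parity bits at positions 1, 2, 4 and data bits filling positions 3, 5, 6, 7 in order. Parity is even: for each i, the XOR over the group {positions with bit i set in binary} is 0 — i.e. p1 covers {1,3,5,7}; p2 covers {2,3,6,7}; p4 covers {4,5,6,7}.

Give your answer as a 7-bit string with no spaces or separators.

0111100

Place data at non-parity positions: p1 p2 1 p4 1 0 0
p1 (pos 1,3,5,7): XOR of data positions = 1⊕1⊕0 = 0
p2 (pos 2,3,6,7): XOR of data positions = 1⊕0⊕0 = 1
p4 (pos 4,5,6,7): XOR of data positions = 1⊕0⊕0 = 1
Codeword: 0111100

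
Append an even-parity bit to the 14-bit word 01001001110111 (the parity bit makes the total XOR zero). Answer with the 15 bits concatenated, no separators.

010010011101110

XOR of the 14 data bits: 0⊕1⊕0⊕0⊕1⊕0⊕0⊕1⊕1⊕1⊕0⊕1⊕1⊕1 = 0
Parity bit = 0 (so all 15 bits XOR to 0).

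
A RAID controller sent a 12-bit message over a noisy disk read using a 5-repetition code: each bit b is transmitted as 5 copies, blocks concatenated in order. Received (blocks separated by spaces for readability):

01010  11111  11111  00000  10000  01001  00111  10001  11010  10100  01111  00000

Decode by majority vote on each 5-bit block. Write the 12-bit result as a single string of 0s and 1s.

Block 1 (01010): 2 ones → 0
Block 2 (11111): 5 ones → 1
Block 3 (11111): 5 ones → 1
Block 4 (00000): 0 ones → 0
Block 5 (10000): 1 one → 0
Block 6 (01001): 2 ones → 0
Block 7 (00111): 3 ones → 1
Block 8 (10001): 2 ones → 0
Block 9 (11010): 3 ones → 1
Block 10 (10100): 2 ones → 0
Block 11 (01111): 4 ones → 1
Block 12 (00000): 0 ones → 0

011000101010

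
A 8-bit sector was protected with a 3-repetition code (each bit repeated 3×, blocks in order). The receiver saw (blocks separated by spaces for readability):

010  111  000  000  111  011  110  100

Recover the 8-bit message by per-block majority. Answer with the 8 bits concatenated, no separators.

Block 1 (010): 1 one → 0
Block 2 (111): 3 ones → 1
Block 3 (000): 0 ones → 0
Block 4 (000): 0 ones → 0
Block 5 (111): 3 ones → 1
Block 6 (011): 2 ones → 1
Block 7 (110): 2 ones → 1
Block 8 (100): 1 one → 0

01001110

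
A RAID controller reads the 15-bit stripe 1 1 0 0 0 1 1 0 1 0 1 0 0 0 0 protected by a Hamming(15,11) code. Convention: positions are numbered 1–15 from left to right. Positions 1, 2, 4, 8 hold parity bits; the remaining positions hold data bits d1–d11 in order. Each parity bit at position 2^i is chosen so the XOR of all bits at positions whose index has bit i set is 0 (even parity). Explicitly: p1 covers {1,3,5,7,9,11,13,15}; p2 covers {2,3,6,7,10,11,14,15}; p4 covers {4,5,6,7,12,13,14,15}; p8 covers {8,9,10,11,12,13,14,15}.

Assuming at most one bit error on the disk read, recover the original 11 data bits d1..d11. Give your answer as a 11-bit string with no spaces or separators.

s1 (pos 1,3,5,7,9,11,13,15): 1⊕0⊕0⊕1⊕1⊕1⊕0⊕0 = 0
s2 (pos 2,3,6,7,10,11,14,15): 1⊕0⊕1⊕1⊕0⊕1⊕0⊕0 = 0
s4 (pos 4,5,6,7,12,13,14,15): 0⊕0⊕1⊕1⊕0⊕0⊕0⊕0 = 0
s8 (pos 8,9,10,11,12,13,14,15): 0⊕1⊕0⊕1⊕0⊕0⊕0⊕0 = 0
Syndrome s8…s1 = 0000 → no error.
Read data bits from positions 3,5,6,7,9,10,11,12,13,14,15: 00111010000

00111010000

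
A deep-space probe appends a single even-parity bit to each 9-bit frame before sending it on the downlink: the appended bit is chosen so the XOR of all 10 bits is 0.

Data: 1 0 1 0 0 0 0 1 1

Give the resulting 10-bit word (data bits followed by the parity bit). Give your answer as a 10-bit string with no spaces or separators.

1010000110

XOR of the 9 data bits: 1⊕0⊕1⊕0⊕0⊕0⊕0⊕1⊕1 = 0
Parity bit = 0 (so all 10 bits XOR to 0).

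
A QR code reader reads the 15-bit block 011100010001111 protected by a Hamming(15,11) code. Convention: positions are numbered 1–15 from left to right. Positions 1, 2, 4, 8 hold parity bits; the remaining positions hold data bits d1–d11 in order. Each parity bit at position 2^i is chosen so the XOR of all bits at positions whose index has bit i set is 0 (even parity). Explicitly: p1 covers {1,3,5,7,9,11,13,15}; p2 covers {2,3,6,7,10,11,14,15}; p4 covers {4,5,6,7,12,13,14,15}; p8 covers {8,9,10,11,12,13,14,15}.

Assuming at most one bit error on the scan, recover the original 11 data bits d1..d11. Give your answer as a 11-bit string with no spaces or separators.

10000001011

s1 (pos 1,3,5,7,9,11,13,15): 0⊕1⊕0⊕0⊕0⊕0⊕1⊕1 = 1
s2 (pos 2,3,6,7,10,11,14,15): 1⊕1⊕0⊕0⊕0⊕0⊕1⊕1 = 0
s4 (pos 4,5,6,7,12,13,14,15): 1⊕0⊕0⊕0⊕1⊕1⊕1⊕1 = 1
s8 (pos 8,9,10,11,12,13,14,15): 1⊕0⊕0⊕0⊕1⊕1⊕1⊕1 = 1
Syndrome s8…s1 = 1101 → error at position 13.
Flip position 13: 011100010001111 → 011100010001011
Read data bits from positions 3,5,6,7,9,10,11,12,13,14,15: 10000001011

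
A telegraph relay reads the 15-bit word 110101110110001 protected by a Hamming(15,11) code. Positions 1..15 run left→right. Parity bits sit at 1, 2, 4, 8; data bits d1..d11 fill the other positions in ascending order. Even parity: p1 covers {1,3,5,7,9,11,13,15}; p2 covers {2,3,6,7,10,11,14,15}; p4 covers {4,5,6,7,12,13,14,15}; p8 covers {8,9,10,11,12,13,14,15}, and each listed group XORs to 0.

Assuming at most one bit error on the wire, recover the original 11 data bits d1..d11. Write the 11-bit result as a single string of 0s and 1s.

00110110001

s1 (pos 1,3,5,7,9,11,13,15): 1⊕0⊕0⊕1⊕0⊕1⊕0⊕1 = 0
s2 (pos 2,3,6,7,10,11,14,15): 1⊕0⊕1⊕1⊕1⊕1⊕0⊕1 = 0
s4 (pos 4,5,6,7,12,13,14,15): 1⊕0⊕1⊕1⊕0⊕0⊕0⊕1 = 0
s8 (pos 8,9,10,11,12,13,14,15): 1⊕0⊕1⊕1⊕0⊕0⊕0⊕1 = 0
Syndrome s8…s1 = 0000 → no error.
Read data bits from positions 3,5,6,7,9,10,11,12,13,14,15: 00110110001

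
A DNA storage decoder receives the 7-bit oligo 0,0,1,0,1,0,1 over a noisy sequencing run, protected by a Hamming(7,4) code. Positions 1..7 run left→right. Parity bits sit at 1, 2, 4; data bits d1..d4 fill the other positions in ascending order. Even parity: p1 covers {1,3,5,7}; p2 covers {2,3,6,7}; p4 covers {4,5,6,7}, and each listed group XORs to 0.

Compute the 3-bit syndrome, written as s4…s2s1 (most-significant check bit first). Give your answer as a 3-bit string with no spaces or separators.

001

s1 (pos 1,3,5,7): 0⊕1⊕1⊕1 = 1
s2 (pos 2,3,6,7): 0⊕1⊕0⊕1 = 0
s4 (pos 4,5,6,7): 0⊕1⊕0⊕1 = 0
Syndrome s4…s1 = 001 → error at position 1.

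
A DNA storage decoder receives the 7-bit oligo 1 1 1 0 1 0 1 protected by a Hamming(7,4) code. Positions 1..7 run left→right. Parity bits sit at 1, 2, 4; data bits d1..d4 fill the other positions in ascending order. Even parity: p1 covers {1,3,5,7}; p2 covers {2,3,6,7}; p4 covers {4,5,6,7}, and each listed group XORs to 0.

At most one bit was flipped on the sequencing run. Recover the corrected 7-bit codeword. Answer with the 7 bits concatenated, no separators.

1010101

s1 (pos 1,3,5,7): 1⊕1⊕1⊕1 = 0
s2 (pos 2,3,6,7): 1⊕1⊕0⊕1 = 1
s4 (pos 4,5,6,7): 0⊕1⊕0⊕1 = 0
Syndrome s4…s1 = 010 → error at position 2.
Flip position 2: 1110101 → 1010101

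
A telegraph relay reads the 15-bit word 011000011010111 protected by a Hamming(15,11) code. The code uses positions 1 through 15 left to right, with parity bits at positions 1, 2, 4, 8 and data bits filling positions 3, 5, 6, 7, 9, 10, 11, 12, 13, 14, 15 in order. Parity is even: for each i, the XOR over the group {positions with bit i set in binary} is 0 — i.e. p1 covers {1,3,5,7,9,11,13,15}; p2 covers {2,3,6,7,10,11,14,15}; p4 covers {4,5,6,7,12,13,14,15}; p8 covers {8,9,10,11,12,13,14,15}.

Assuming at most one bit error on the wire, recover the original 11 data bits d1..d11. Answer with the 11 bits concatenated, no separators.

s1 (pos 1,3,5,7,9,11,13,15): 0⊕1⊕0⊕0⊕1⊕1⊕1⊕1 = 1
s2 (pos 2,3,6,7,10,11,14,15): 1⊕1⊕0⊕0⊕0⊕1⊕1⊕1 = 1
s4 (pos 4,5,6,7,12,13,14,15): 0⊕0⊕0⊕0⊕0⊕1⊕1⊕1 = 1
s8 (pos 8,9,10,11,12,13,14,15): 1⊕1⊕0⊕1⊕0⊕1⊕1⊕1 = 0
Syndrome s8…s1 = 0111 → error at position 7.
Flip position 7: 011000011010111 → 011000111010111
Read data bits from positions 3,5,6,7,9,10,11,12,13,14,15: 10011010111

10011010111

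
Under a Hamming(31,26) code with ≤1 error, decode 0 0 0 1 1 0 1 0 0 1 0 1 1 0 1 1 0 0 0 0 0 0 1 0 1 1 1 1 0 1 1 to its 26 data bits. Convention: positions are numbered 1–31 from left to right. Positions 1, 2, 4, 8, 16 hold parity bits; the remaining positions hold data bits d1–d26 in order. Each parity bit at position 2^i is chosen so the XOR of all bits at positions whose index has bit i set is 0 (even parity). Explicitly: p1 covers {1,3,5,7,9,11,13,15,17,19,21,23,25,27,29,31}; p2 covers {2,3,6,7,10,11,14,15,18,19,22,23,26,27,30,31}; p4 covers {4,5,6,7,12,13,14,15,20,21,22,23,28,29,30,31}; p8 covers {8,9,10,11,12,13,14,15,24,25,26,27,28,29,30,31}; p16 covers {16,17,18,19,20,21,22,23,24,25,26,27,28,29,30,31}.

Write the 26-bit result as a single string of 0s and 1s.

s1 (pos 1,3,5,7,9,11,13,15,17,19,21,23,25,27,29,31): 0⊕0⊕1⊕1⊕0⊕0⊕1⊕1⊕0⊕0⊕0⊕1⊕1⊕1⊕0⊕1 = 0
s2 (pos 2,3,6,7,10,11,14,15,18,19,22,23,26,27,30,31): 0⊕0⊕0⊕1⊕1⊕0⊕0⊕1⊕0⊕0⊕0⊕1⊕1⊕1⊕1⊕1 = 0
s4 (pos 4,5,6,7,12,13,14,15,20,21,22,23,28,29,30,31): 1⊕1⊕0⊕1⊕1⊕1⊕0⊕1⊕0⊕0⊕0⊕1⊕1⊕0⊕1⊕1 = 0
s8 (pos 8,9,10,11,12,13,14,15,24,25,26,27,28,29,30,31): 0⊕0⊕1⊕0⊕1⊕1⊕0⊕1⊕0⊕1⊕1⊕1⊕1⊕0⊕1⊕1 = 0
s16 (pos 16,17,18,19,20,21,22,23,24,25,26,27,28,29,30,31): 1⊕0⊕0⊕0⊕0⊕0⊕0⊕1⊕0⊕1⊕1⊕1⊕1⊕0⊕1⊕1 = 0
Syndrome s16…s1 = 00000 → no error.
Read data bits from positions 3,5,6,7,9,10,11,12,13,14,15,17,18,19,20,21,22,23,24,25,26,27,28,29,30,31: 01010101101000000101111011

01010101101000000101111011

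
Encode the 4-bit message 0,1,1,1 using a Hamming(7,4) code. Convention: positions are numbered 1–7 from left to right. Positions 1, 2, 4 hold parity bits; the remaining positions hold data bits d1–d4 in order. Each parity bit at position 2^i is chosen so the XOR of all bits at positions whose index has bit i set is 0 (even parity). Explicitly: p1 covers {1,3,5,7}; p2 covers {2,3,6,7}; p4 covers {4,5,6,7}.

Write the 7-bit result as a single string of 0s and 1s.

0001111

Place data at non-parity positions: p1 p2 0 p4 1 1 1
p1 (pos 1,3,5,7): XOR of data positions = 0⊕1⊕1 = 0
p2 (pos 2,3,6,7): XOR of data positions = 0⊕1⊕1 = 0
p4 (pos 4,5,6,7): XOR of data positions = 1⊕1⊕1 = 1
Codeword: 0001111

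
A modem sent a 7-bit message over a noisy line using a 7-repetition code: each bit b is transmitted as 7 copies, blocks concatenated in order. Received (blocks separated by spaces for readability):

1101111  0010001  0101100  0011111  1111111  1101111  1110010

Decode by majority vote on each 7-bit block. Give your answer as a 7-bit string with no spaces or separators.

1001111

Block 1 (1101111): 6 ones → 1
Block 2 (0010001): 2 ones → 0
Block 3 (0101100): 3 ones → 0
Block 4 (0011111): 5 ones → 1
Block 5 (1111111): 7 ones → 1
Block 6 (1101111): 6 ones → 1
Block 7 (1110010): 4 ones → 1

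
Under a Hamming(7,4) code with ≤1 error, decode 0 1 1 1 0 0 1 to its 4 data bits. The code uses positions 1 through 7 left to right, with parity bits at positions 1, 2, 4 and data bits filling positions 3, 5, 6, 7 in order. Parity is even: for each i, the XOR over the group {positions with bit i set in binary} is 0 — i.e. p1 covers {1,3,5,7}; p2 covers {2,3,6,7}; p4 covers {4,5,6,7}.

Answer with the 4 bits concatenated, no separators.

1001

s1 (pos 1,3,5,7): 0⊕1⊕0⊕1 = 0
s2 (pos 2,3,6,7): 1⊕1⊕0⊕1 = 1
s4 (pos 4,5,6,7): 1⊕0⊕0⊕1 = 0
Syndrome s4…s1 = 010 → error at position 2.
Flip position 2: 0111001 → 0011001
Read data bits from positions 3,5,6,7: 1001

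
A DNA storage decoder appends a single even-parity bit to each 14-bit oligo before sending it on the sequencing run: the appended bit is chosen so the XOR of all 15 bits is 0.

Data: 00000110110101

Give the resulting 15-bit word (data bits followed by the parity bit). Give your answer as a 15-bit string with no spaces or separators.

XOR of the 14 data bits: 0⊕0⊕0⊕0⊕0⊕1⊕1⊕0⊕1⊕1⊕0⊕1⊕0⊕1 = 0
Parity bit = 0 (so all 15 bits XOR to 0).

000001101101010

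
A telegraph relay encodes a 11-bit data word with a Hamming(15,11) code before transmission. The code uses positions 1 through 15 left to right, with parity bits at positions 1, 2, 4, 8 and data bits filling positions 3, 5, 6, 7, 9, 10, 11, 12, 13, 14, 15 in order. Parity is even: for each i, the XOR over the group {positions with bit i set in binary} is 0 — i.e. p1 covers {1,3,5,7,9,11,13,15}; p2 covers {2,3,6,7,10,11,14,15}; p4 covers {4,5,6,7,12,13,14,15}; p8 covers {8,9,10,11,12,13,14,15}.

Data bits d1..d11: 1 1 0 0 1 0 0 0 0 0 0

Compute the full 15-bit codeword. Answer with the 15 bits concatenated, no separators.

111110011000000

Place data at non-parity positions: p1 p2 1 p4 1 0 0 p8 1 0 0 0 0 0 0
p1 (pos 1,3,5,7,9,11,13,15): XOR of data positions = 1⊕1⊕0⊕1⊕0⊕0⊕0 = 1
p2 (pos 2,3,6,7,10,11,14,15): XOR of data positions = 1⊕0⊕0⊕0⊕0⊕0⊕0 = 1
p4 (pos 4,5,6,7,12,13,14,15): XOR of data positions = 1⊕0⊕0⊕0⊕0⊕0⊕0 = 1
p8 (pos 8,9,10,11,12,13,14,15): XOR of data positions = 1⊕0⊕0⊕0⊕0⊕0⊕0 = 1
Codeword: 111110011000000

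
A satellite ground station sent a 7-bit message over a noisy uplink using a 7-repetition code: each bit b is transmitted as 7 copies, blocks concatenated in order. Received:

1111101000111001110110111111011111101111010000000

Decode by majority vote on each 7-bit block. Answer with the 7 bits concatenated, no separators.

Block 1 (1111101): 6 ones → 1
Block 2 (0001110): 3 ones → 0
Block 3 (0111011): 5 ones → 1
Block 4 (0111111): 6 ones → 1
Block 5 (0111111): 6 ones → 1
Block 6 (0111101): 5 ones → 1
Block 7 (0000000): 0 ones → 0

1011110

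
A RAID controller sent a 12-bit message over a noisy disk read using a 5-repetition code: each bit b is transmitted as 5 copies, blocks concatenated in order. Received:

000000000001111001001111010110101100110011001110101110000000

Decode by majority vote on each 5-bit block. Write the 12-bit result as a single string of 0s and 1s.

001011101110

Block 1 (00000): 0 ones → 0
Block 2 (00000): 0 ones → 0
Block 3 (01111): 4 ones → 1
Block 4 (00100): 1 one → 0
Block 5 (11110): 4 ones → 1
Block 6 (10110): 3 ones → 1
Block 7 (10110): 3 ones → 1
Block 8 (01100): 2 ones → 0
Block 9 (11001): 3 ones → 1
Block 10 (11010): 3 ones → 1
Block 11 (11100): 3 ones → 1
Block 12 (00000): 0 ones → 0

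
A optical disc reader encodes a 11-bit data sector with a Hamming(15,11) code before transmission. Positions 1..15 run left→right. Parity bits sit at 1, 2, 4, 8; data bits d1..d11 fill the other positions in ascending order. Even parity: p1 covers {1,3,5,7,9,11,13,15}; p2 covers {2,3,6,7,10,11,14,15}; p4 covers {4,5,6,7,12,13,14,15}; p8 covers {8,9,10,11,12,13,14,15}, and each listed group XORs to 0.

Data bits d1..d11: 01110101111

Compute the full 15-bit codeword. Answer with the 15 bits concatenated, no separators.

Place data at non-parity positions: p1 p2 0 p4 1 1 1 p8 0 1 0 1 1 1 1
p1 (pos 1,3,5,7,9,11,13,15): XOR of data positions = 0⊕1⊕1⊕0⊕0⊕1⊕1 = 0
p2 (pos 2,3,6,7,10,11,14,15): XOR of data positions = 0⊕1⊕1⊕1⊕0⊕1⊕1 = 1
p4 (pos 4,5,6,7,12,13,14,15): XOR of data positions = 1⊕1⊕1⊕1⊕1⊕1⊕1 = 1
p8 (pos 8,9,10,11,12,13,14,15): XOR of data positions = 0⊕1⊕0⊕1⊕1⊕1⊕1 = 1
Codeword: 010111110101111

010111110101111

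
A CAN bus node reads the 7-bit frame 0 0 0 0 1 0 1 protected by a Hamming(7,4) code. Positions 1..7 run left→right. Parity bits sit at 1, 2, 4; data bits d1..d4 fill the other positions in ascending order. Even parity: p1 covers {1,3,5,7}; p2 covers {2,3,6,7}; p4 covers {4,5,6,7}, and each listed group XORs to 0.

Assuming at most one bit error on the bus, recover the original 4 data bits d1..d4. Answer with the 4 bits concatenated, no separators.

s1 (pos 1,3,5,7): 0⊕0⊕1⊕1 = 0
s2 (pos 2,3,6,7): 0⊕0⊕0⊕1 = 1
s4 (pos 4,5,6,7): 0⊕1⊕0⊕1 = 0
Syndrome s4…s1 = 010 → error at position 2.
Flip position 2: 0000101 → 0100101
Read data bits from positions 3,5,6,7: 0101

0101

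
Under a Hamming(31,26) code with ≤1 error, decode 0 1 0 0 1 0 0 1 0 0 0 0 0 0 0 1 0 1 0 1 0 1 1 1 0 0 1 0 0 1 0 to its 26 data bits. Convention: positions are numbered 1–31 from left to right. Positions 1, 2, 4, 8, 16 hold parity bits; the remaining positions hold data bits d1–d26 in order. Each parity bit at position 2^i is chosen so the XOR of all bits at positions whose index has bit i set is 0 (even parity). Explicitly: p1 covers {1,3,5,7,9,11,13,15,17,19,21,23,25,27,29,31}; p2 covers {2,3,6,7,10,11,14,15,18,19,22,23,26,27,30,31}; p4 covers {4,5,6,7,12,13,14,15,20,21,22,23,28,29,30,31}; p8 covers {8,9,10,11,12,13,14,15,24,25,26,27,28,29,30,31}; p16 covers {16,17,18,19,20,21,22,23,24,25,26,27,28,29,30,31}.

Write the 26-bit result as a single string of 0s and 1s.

00000000000010101110010010

s1 (pos 1,3,5,7,9,11,13,15,17,19,21,23,25,27,29,31): 0⊕0⊕1⊕0⊕0⊕0⊕0⊕0⊕0⊕0⊕0⊕1⊕0⊕1⊕0⊕0 = 1
s2 (pos 2,3,6,7,10,11,14,15,18,19,22,23,26,27,30,31): 1⊕0⊕0⊕0⊕0⊕0⊕0⊕0⊕1⊕0⊕1⊕1⊕0⊕1⊕1⊕0 = 0
s4 (pos 4,5,6,7,12,13,14,15,20,21,22,23,28,29,30,31): 0⊕1⊕0⊕0⊕0⊕0⊕0⊕0⊕1⊕0⊕1⊕1⊕0⊕0⊕1⊕0 = 1
s8 (pos 8,9,10,11,12,13,14,15,24,25,26,27,28,29,30,31): 1⊕0⊕0⊕0⊕0⊕0⊕0⊕0⊕1⊕0⊕0⊕1⊕0⊕0⊕1⊕0 = 0
s16 (pos 16,17,18,19,20,21,22,23,24,25,26,27,28,29,30,31): 1⊕0⊕1⊕0⊕1⊕0⊕1⊕1⊕1⊕0⊕0⊕1⊕0⊕0⊕1⊕0 = 0
Syndrome s16…s1 = 00101 → error at position 5.
Flip position 5: 0100100100000001010101110010010 → 0100000100000001010101110010010
Read data bits from positions 3,5,6,7,9,10,11,12,13,14,15,17,18,19,20,21,22,23,24,25,26,27,28,29,30,31: 00000000000010101110010010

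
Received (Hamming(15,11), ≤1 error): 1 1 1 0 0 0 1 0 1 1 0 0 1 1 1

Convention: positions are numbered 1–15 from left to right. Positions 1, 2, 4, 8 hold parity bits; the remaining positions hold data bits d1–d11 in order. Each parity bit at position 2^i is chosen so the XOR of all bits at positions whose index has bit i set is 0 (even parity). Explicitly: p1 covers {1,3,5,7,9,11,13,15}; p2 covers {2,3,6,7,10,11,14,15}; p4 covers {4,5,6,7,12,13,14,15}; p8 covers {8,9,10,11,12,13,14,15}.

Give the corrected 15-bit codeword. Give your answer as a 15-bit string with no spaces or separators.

111000111100111

s1 (pos 1,3,5,7,9,11,13,15): 1⊕1⊕0⊕1⊕1⊕0⊕1⊕1 = 0
s2 (pos 2,3,6,7,10,11,14,15): 1⊕1⊕0⊕1⊕1⊕0⊕1⊕1 = 0
s4 (pos 4,5,6,7,12,13,14,15): 0⊕0⊕0⊕1⊕0⊕1⊕1⊕1 = 0
s8 (pos 8,9,10,11,12,13,14,15): 0⊕1⊕1⊕0⊕0⊕1⊕1⊕1 = 1
Syndrome s8…s1 = 1000 → error at position 8.
Flip position 8: 111000101100111 → 111000111100111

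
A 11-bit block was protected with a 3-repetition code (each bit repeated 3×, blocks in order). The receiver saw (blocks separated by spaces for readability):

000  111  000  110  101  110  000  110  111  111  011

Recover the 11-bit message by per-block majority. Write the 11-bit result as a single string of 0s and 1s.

01011101111

Block 1 (000): 0 ones → 0
Block 2 (111): 3 ones → 1
Block 3 (000): 0 ones → 0
Block 4 (110): 2 ones → 1
Block 5 (101): 2 ones → 1
Block 6 (110): 2 ones → 1
Block 7 (000): 0 ones → 0
Block 8 (110): 2 ones → 1
Block 9 (111): 3 ones → 1
Block 10 (111): 3 ones → 1
Block 11 (011): 2 ones → 1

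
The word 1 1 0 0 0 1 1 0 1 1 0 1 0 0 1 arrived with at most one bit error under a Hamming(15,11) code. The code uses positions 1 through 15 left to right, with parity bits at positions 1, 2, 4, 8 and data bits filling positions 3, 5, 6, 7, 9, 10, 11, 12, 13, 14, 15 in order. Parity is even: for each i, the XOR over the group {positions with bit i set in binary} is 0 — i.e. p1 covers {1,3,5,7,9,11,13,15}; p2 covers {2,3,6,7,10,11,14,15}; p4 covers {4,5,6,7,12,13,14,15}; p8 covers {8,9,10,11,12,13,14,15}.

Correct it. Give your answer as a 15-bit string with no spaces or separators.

s1 (pos 1,3,5,7,9,11,13,15): 1⊕0⊕0⊕1⊕1⊕0⊕0⊕1 = 0
s2 (pos 2,3,6,7,10,11,14,15): 1⊕0⊕1⊕1⊕1⊕0⊕0⊕1 = 1
s4 (pos 4,5,6,7,12,13,14,15): 0⊕0⊕1⊕1⊕1⊕0⊕0⊕1 = 0
s8 (pos 8,9,10,11,12,13,14,15): 0⊕1⊕1⊕0⊕1⊕0⊕0⊕1 = 0
Syndrome s8…s1 = 0010 → error at position 2.
Flip position 2: 110001101101001 → 100001101101001

100001101101001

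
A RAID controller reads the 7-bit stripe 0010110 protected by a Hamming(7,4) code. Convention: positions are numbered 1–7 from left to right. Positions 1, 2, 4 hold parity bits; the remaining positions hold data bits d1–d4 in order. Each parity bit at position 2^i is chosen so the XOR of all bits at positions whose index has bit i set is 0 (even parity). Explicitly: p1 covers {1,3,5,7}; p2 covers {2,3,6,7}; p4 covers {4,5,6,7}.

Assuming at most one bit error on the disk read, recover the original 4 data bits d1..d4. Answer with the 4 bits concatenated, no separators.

1110

s1 (pos 1,3,5,7): 0⊕1⊕1⊕0 = 0
s2 (pos 2,3,6,7): 0⊕1⊕1⊕0 = 0
s4 (pos 4,5,6,7): 0⊕1⊕1⊕0 = 0
Syndrome s4…s1 = 000 → no error.
Read data bits from positions 3,5,6,7: 1110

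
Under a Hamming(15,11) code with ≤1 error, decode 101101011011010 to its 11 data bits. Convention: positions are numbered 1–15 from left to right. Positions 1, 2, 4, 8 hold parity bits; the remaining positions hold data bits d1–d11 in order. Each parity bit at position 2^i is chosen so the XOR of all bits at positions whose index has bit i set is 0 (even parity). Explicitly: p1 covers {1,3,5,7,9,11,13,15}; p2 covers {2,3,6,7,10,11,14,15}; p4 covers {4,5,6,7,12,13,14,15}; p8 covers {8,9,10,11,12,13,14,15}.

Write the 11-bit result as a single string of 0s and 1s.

10101011010

s1 (pos 1,3,5,7,9,11,13,15): 1⊕1⊕0⊕0⊕1⊕1⊕0⊕0 = 0
s2 (pos 2,3,6,7,10,11,14,15): 0⊕1⊕1⊕0⊕0⊕1⊕1⊕0 = 0
s4 (pos 4,5,6,7,12,13,14,15): 1⊕0⊕1⊕0⊕1⊕0⊕1⊕0 = 0
s8 (pos 8,9,10,11,12,13,14,15): 1⊕1⊕0⊕1⊕1⊕0⊕1⊕0 = 1
Syndrome s8…s1 = 1000 → error at position 8.
Flip position 8: 101101011011010 → 101101001011010
Read data bits from positions 3,5,6,7,9,10,11,12,13,14,15: 10101011010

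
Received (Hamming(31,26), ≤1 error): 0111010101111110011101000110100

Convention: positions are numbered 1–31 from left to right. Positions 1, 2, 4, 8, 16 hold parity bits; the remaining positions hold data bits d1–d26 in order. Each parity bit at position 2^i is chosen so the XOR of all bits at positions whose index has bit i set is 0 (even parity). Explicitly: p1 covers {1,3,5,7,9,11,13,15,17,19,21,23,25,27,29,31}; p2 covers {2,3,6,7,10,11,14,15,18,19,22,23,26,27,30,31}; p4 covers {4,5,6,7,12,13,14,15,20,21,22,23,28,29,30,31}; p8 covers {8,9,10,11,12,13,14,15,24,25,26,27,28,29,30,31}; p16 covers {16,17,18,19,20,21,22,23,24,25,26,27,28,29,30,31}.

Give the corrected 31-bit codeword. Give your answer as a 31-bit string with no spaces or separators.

0111010101111110011111000110100

s1 (pos 1,3,5,7,9,11,13,15,17,19,21,23,25,27,29,31): 0⊕1⊕0⊕0⊕0⊕1⊕1⊕1⊕0⊕1⊕0⊕0⊕0⊕1⊕1⊕0 = 1
s2 (pos 2,3,6,7,10,11,14,15,18,19,22,23,26,27,30,31): 1⊕1⊕1⊕0⊕1⊕1⊕1⊕1⊕1⊕1⊕1⊕0⊕1⊕1⊕0⊕0 = 0
s4 (pos 4,5,6,7,12,13,14,15,20,21,22,23,28,29,30,31): 1⊕0⊕1⊕0⊕1⊕1⊕1⊕1⊕1⊕0⊕1⊕0⊕0⊕1⊕0⊕0 = 1
s8 (pos 8,9,10,11,12,13,14,15,24,25,26,27,28,29,30,31): 1⊕0⊕1⊕1⊕1⊕1⊕1⊕1⊕0⊕0⊕1⊕1⊕0⊕1⊕0⊕0 = 0
s16 (pos 16,17,18,19,20,21,22,23,24,25,26,27,28,29,30,31): 0⊕0⊕1⊕1⊕1⊕0⊕1⊕0⊕0⊕0⊕1⊕1⊕0⊕1⊕0⊕0 = 1
Syndrome s16…s1 = 10101 → error at position 21.
Flip position 21: 0111010101111110011101000110100 → 0111010101111110011111000110100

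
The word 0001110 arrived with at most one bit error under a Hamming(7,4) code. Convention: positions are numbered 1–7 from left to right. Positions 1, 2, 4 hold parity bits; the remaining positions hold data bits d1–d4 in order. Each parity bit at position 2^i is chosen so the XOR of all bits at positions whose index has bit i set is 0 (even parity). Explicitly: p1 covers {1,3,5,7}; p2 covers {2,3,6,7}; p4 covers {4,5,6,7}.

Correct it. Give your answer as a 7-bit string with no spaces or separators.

s1 (pos 1,3,5,7): 0⊕0⊕1⊕0 = 1
s2 (pos 2,3,6,7): 0⊕0⊕1⊕0 = 1
s4 (pos 4,5,6,7): 1⊕1⊕1⊕0 = 1
Syndrome s4…s1 = 111 → error at position 7.
Flip position 7: 0001110 → 0001111

0001111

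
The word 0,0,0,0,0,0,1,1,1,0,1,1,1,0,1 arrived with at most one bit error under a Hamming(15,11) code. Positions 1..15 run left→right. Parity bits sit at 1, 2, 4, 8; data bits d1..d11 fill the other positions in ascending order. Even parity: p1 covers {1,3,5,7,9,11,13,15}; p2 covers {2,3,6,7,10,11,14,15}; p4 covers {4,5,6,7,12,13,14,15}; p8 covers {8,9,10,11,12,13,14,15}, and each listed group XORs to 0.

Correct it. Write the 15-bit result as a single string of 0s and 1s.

001000111011101

s1 (pos 1,3,5,7,9,11,13,15): 0⊕0⊕0⊕1⊕1⊕1⊕1⊕1 = 1
s2 (pos 2,3,6,7,10,11,14,15): 0⊕0⊕0⊕1⊕0⊕1⊕0⊕1 = 1
s4 (pos 4,5,6,7,12,13,14,15): 0⊕0⊕0⊕1⊕1⊕1⊕0⊕1 = 0
s8 (pos 8,9,10,11,12,13,14,15): 1⊕1⊕0⊕1⊕1⊕1⊕0⊕1 = 0
Syndrome s8…s1 = 0011 → error at position 3.
Flip position 3: 000000111011101 → 001000111011101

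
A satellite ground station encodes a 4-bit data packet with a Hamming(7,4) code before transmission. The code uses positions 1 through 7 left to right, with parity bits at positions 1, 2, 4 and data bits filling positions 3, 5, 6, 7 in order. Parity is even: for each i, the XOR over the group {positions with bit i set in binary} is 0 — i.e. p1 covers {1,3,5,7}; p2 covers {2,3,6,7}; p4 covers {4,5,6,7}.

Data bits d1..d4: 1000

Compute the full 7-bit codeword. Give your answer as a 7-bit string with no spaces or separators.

1110000

Place data at non-parity positions: p1 p2 1 p4 0 0 0
p1 (pos 1,3,5,7): XOR of data positions = 1⊕0⊕0 = 1
p2 (pos 2,3,6,7): XOR of data positions = 1⊕0⊕0 = 1
p4 (pos 4,5,6,7): XOR of data positions = 0⊕0⊕0 = 0
Codeword: 1110000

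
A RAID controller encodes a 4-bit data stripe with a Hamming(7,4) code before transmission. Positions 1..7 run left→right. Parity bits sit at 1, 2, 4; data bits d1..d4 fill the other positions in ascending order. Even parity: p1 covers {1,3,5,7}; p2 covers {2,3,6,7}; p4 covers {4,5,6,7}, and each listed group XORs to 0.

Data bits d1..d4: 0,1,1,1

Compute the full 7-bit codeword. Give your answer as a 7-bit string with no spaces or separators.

0001111

Place data at non-parity positions: p1 p2 0 p4 1 1 1
p1 (pos 1,3,5,7): XOR of data positions = 0⊕1⊕1 = 0
p2 (pos 2,3,6,7): XOR of data positions = 0⊕1⊕1 = 0
p4 (pos 4,5,6,7): XOR of data positions = 1⊕1⊕1 = 1
Codeword: 0001111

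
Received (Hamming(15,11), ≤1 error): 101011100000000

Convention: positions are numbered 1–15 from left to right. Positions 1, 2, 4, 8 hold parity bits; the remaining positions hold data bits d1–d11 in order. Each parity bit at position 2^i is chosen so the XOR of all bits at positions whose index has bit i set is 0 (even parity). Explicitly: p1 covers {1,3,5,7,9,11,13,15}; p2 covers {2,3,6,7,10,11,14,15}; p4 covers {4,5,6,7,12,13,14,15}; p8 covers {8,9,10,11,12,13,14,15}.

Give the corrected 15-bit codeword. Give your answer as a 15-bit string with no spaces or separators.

s1 (pos 1,3,5,7,9,11,13,15): 1⊕1⊕1⊕1⊕0⊕0⊕0⊕0 = 0
s2 (pos 2,3,6,7,10,11,14,15): 0⊕1⊕1⊕1⊕0⊕0⊕0⊕0 = 1
s4 (pos 4,5,6,7,12,13,14,15): 0⊕1⊕1⊕1⊕0⊕0⊕0⊕0 = 1
s8 (pos 8,9,10,11,12,13,14,15): 0⊕0⊕0⊕0⊕0⊕0⊕0⊕0 = 0
Syndrome s8…s1 = 0110 → error at position 6.
Flip position 6: 101011100000000 → 101010100000000

101010100000000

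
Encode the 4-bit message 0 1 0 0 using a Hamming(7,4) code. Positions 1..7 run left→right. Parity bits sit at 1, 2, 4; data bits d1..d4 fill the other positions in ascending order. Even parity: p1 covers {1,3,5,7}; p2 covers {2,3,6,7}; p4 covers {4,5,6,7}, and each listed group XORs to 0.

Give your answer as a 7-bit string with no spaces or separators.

1001100

Place data at non-parity positions: p1 p2 0 p4 1 0 0
p1 (pos 1,3,5,7): XOR of data positions = 0⊕1⊕0 = 1
p2 (pos 2,3,6,7): XOR of data positions = 0⊕0⊕0 = 0
p4 (pos 4,5,6,7): XOR of data positions = 1⊕0⊕0 = 1
Codeword: 1001100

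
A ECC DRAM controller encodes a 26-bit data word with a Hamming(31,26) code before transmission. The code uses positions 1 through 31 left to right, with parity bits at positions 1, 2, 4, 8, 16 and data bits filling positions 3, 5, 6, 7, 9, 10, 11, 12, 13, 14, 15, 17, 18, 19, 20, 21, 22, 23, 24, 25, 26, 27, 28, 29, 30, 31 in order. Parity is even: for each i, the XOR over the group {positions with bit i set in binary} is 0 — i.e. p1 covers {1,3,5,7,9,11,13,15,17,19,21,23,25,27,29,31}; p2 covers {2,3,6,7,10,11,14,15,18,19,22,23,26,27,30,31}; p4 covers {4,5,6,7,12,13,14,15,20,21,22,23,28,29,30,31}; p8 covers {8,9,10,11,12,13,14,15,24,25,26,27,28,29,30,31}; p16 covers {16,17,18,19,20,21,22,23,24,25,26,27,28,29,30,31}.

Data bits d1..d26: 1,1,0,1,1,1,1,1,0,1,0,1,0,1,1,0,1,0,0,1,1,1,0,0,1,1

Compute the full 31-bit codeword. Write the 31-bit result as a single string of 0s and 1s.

Place data at non-parity positions: p1 p2 1 p4 1 0 1 p8 1 1 1 1 0 1 0 p16 1 0 1 1 0 1 0 0 1 1 1 0 0 1 1
p1 (pos 1,3,5,7,9,11,13,15,17,19,21,23,25,27,29,31): XOR of data positions = 1⊕1⊕1⊕1⊕1⊕0⊕0⊕1⊕1⊕0⊕0⊕1⊕1⊕0⊕1 = 0
p2 (pos 2,3,6,7,10,11,14,15,18,19,22,23,26,27,30,31): XOR of data positions = 1⊕0⊕1⊕1⊕1⊕1⊕0⊕0⊕1⊕1⊕0⊕1⊕1⊕1⊕1 = 1
p4 (pos 4,5,6,7,12,13,14,15,20,21,22,23,28,29,30,31): XOR of data positions = 1⊕0⊕1⊕1⊕0⊕1⊕0⊕1⊕0⊕1⊕0⊕0⊕0⊕1⊕1 = 0
p8 (pos 8,9,10,11,12,13,14,15,24,25,26,27,28,29,30,31): XOR of data positions = 1⊕1⊕1⊕1⊕0⊕1⊕0⊕0⊕1⊕1⊕1⊕0⊕0⊕1⊕1 = 0
p16 (pos 16,17,18,19,20,21,22,23,24,25,26,27,28,29,30,31): XOR of data positions = 1⊕0⊕1⊕1⊕0⊕1⊕0⊕0⊕1⊕1⊕1⊕0⊕0⊕1⊕1 = 1
Codeword: 0110101011110101101101001110011

0110101011110101101101001110011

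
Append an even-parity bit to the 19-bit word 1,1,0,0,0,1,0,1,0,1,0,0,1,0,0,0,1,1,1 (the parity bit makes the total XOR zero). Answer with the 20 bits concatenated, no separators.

11000101010010001111

XOR of the 19 data bits: 1⊕1⊕0⊕0⊕0⊕1⊕0⊕1⊕0⊕1⊕0⊕0⊕1⊕0⊕0⊕0⊕1⊕1⊕1 = 1
Parity bit = 1 (so all 20 bits XOR to 0).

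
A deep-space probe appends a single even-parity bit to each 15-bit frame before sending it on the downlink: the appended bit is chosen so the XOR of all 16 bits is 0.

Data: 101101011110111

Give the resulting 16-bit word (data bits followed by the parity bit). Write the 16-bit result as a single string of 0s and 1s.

1011010111101111

XOR of the 15 data bits: 1⊕0⊕1⊕1⊕0⊕1⊕0⊕1⊕1⊕1⊕1⊕0⊕1⊕1⊕1 = 1
Parity bit = 1 (so all 16 bits XOR to 0).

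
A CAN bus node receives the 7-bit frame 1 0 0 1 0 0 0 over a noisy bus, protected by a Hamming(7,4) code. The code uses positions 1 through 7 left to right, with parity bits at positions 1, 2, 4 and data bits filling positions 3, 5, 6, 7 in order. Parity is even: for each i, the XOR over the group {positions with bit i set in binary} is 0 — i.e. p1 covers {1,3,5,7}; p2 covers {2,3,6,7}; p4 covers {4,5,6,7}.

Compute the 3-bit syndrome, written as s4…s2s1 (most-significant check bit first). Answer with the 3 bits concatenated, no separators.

s1 (pos 1,3,5,7): 1⊕0⊕0⊕0 = 1
s2 (pos 2,3,6,7): 0⊕0⊕0⊕0 = 0
s4 (pos 4,5,6,7): 1⊕0⊕0⊕0 = 1
Syndrome s4…s1 = 101 → error at position 5.

101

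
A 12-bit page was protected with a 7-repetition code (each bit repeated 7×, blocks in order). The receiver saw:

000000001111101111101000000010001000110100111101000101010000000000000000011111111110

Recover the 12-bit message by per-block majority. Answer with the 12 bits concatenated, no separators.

011000100011

Block 1 (0000000): 0 ones → 0
Block 2 (0111110): 5 ones → 1
Block 3 (1111101): 6 ones → 1
Block 4 (0000000): 0 ones → 0
Block 5 (1000100): 2 ones → 0
Block 6 (0110100): 3 ones → 0
Block 7 (1111010): 5 ones → 1
Block 8 (0010101): 3 ones → 0
Block 9 (0000000): 0 ones → 0
Block 10 (0000000): 0 ones → 0
Block 11 (0001111): 4 ones → 1
Block 12 (1111110): 6 ones → 1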